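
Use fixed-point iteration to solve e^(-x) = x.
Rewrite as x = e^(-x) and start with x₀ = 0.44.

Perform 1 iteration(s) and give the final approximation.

Equation: e^(-x) = x
Fixed-point form: x = e^(-x)
x₀ = 0.44

x_1 = g(0.440000) = 0.644036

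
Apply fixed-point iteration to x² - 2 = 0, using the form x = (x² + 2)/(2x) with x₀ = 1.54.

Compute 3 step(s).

Equation: x² - 2 = 0
Fixed-point form: x = (x² + 2)/(2x)
x₀ = 1.54

x_1 = g(1.540000) = 1.419351
x_2 = g(1.419351) = 1.414223
x_3 = g(1.414223) = 1.414214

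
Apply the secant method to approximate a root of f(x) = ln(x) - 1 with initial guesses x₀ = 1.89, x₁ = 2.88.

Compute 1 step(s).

f(x) = ln(x) - 1
x₀ = 1.89, x₁ = 2.88

Secant formula: x_{n+1} = x_n - f(x_n)(x_n - x_{n-1})/(f(x_n) - f(x_{n-1}))

Iteration 1:
  f(1.890000) = -0.363423
  f(2.880000) = 0.057790
  x_2 = 2.880000 - 0.057790×(2.880000 - 1.890000)/(0.057790 - (-0.363423))
       = 2.744172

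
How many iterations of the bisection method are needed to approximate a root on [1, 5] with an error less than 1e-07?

We need (b-a)/2^n ≤ 1e-07
(5 - 1)/2^n ≤ 1e-07
4/2^n ≤ 1e-07
2^n ≥ 40000000
n ≥ log₂(40000000) = 25.25
n ≥ 26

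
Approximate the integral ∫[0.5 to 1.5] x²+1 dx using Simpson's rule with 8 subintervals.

f(x) = x²+1
a = 0.5, b = 1.5, n = 8
h = (b - a)/n = 0.125000

Simpson's rule: (h/3)[f(x₀) + 4f(x₁) + 2f(x₂) + ... + f(xₙ)]

x_0 = 0.5000, f(x_0) = 1.250000, coefficient = 1
x_1 = 0.6250, f(x_1) = 1.390625, coefficient = 4
x_2 = 0.7500, f(x_2) = 1.562500, coefficient = 2
x_3 = 0.8750, f(x_3) = 1.765625, coefficient = 4
x_4 = 1.0000, f(x_4) = 2.000000, coefficient = 2
x_5 = 1.1250, f(x_5) = 2.265625, coefficient = 4
x_6 = 1.2500, f(x_6) = 2.562500, coefficient = 2
x_7 = 1.3750, f(x_7) = 2.890625, coefficient = 4
x_8 = 1.5000, f(x_8) = 3.250000, coefficient = 1

I ≈ (0.125000/3) × 50.000000 = 2.083333
Exact value: 2.083333
Error: 0.000000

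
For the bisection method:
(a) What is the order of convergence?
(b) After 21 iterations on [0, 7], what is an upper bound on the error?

(a) Bisection has linear (order 1) convergence; the error is halved each step.

(b) Error bound = (b-a)/2^n = (7 - 0)/2^{21}
    = 7/2^{21}

(a) 1 (linear); (b) error ≤ 3.34e-06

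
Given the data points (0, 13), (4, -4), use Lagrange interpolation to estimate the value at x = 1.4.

Lagrange interpolation formula:
P(x) = Σ yᵢ × Lᵢ(x)
where Lᵢ(x) = Π_{j≠i} (x - xⱼ)/(xᵢ - xⱼ)

L_0(1.4) = (1.4 - 4)/(0 - 4) = 0.650000
L_1(1.4) = (1.4 - 0)/(4 - 0) = 0.350000

P(1.4) = 13×L_0(1.4) + (-4)×L_1(1.4)
P(1.4) = 7.050000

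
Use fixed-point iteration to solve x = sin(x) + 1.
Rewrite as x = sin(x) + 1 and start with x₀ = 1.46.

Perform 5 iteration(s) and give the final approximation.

Equation: x = sin(x) + 1
Fixed-point form: x = sin(x) + 1
x₀ = 1.46

x_1 = g(1.460000) = 1.993868
x_2 = g(1.993868) = 1.911832
x_3 = g(1.911832) = 1.942409
x_4 = g(1.942409) = 1.931743
x_5 = g(1.931743) = 1.935563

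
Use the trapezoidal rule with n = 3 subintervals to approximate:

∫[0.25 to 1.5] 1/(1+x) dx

f(x) = 1/(1+x)
a = 0.25, b = 1.5, n = 3
h = (b - a)/n = 0.416667

Trapezoidal rule: (h/2)[f(x₀) + 2f(x₁) + 2f(x₂) + ... + f(xₙ)]

x_0 = 0.2500, f(x_0) = 0.800000, coefficient = 1
x_1 = 0.6667, f(x_1) = 0.600000, coefficient = 2
x_2 = 1.0833, f(x_2) = 0.480000, coefficient = 2
x_3 = 1.5000, f(x_3) = 0.400000, coefficient = 1

I ≈ (0.416667/2) × 3.360000 = 0.700000
Exact value: 0.693147
Error: 0.006853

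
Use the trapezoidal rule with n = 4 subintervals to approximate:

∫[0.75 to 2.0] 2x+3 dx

f(x) = 2x+3
a = 0.75, b = 2.0, n = 4
h = (b - a)/n = 0.312500

Trapezoidal rule: (h/2)[f(x₀) + 2f(x₁) + 2f(x₂) + ... + f(xₙ)]

x_0 = 0.7500, f(x_0) = 4.500000, coefficient = 1
x_1 = 1.0625, f(x_1) = 5.125000, coefficient = 2
x_2 = 1.3750, f(x_2) = 5.750000, coefficient = 2
x_3 = 1.6875, f(x_3) = 6.375000, coefficient = 2
x_4 = 2.0000, f(x_4) = 7.000000, coefficient = 1

I ≈ (0.312500/2) × 46.000000 = 7.187500
Exact value: 7.187500
Error: 0.000000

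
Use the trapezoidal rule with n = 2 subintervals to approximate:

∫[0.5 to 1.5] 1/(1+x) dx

f(x) = 1/(1+x)
a = 0.5, b = 1.5, n = 2
h = (b - a)/n = 0.500000

Trapezoidal rule: (h/2)[f(x₀) + 2f(x₁) + 2f(x₂) + ... + f(xₙ)]

x_0 = 0.5000, f(x_0) = 0.666667, coefficient = 1
x_1 = 1.0000, f(x_1) = 0.500000, coefficient = 2
x_2 = 1.5000, f(x_2) = 0.400000, coefficient = 1

I ≈ (0.500000/2) × 2.066667 = 0.516667
Exact value: 0.510826
Error: 0.005841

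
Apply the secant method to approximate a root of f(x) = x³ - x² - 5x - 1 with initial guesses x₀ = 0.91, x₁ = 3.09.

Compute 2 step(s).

f(x) = x³ - x² - 5x - 1
x₀ = 0.91, x₁ = 3.09

Secant formula: x_{n+1} = x_n - f(x_n)(x_n - x_{n-1})/(f(x_n) - f(x_{n-1}))

Iteration 1:
  f(0.910000) = -5.624529
  f(3.090000) = 3.505529
  x_2 = 3.090000 - 3.505529×(3.090000 - 0.910000)/(3.505529 - (-5.624529))
       = 2.252979
Iteration 2:
  f(3.090000) = 3.505529
  f(2.252979) = -5.904883
  x_3 = 2.252979 - (-5.904883)×(2.252979 - 3.090000)/(-5.904883 - 3.505529)
       = 2.778196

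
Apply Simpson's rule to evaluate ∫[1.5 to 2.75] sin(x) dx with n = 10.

f(x) = sin(x)
a = 1.5, b = 2.75, n = 10
h = (b - a)/n = 0.125000

Simpson's rule: (h/3)[f(x₀) + 4f(x₁) + 2f(x₂) + ... + f(xₙ)]

x_0 = 1.5000, f(x_0) = 0.997495, coefficient = 1
x_1 = 1.6250, f(x_1) = 0.998531, coefficient = 4
x_2 = 1.7500, f(x_2) = 0.983986, coefficient = 2
x_3 = 1.8750, f(x_3) = 0.954086, coefficient = 4
x_4 = 2.0000, f(x_4) = 0.909297, coefficient = 2
x_5 = 2.1250, f(x_5) = 0.850320, coefficient = 4
x_6 = 2.2500, f(x_6) = 0.778073, coefficient = 2
x_7 = 2.3750, f(x_7) = 0.693685, coefficient = 4
x_8 = 2.5000, f(x_8) = 0.598472, coefficient = 2
x_9 = 2.6250, f(x_9) = 0.493920, coefficient = 4
x_10 = 2.7500, f(x_10) = 0.381661, coefficient = 1

I ≈ (0.125000/3) × 23.880982 = 0.995041
Exact value: 0.995040
Error: 0.000001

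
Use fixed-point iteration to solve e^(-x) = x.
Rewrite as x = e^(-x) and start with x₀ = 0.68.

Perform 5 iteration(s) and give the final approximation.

Equation: e^(-x) = x
Fixed-point form: x = e^(-x)
x₀ = 0.68

x_1 = g(0.680000) = 0.506617
x_2 = g(0.506617) = 0.602531
x_3 = g(0.602531) = 0.547425
x_4 = g(0.547425) = 0.578438
x_5 = g(0.578438) = 0.560774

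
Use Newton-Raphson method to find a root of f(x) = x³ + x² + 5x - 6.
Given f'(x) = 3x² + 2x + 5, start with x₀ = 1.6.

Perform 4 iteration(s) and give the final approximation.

f(x) = x³ + x² + 5x - 6
f'(x) = 3x² + 2x + 5
x₀ = 1.6

Newton-Raphson formula: x_{n+1} = x_n - f(x_n)/f'(x_n)

Iteration 1:
  f(1.600000) = 8.656000
  f'(1.600000) = 15.880000
  x_1 = 1.600000 - 8.656000/15.880000 = 1.054912
Iteration 2:
  f(1.054912) = 1.561345
  f'(1.054912) = 10.448341
  x_2 = 1.054912 - 1.561345/10.448341 = 0.905477
Iteration 3:
  f(0.905477) = 0.089665
  f'(0.905477) = 9.270620
  x_3 = 0.905477 - 0.089665/9.270620 = 0.895805
Iteration 4:
  f(0.895805) = 0.000347
  f'(0.895805) = 9.199011
  x_4 = 0.895805 - 0.000347/9.199011 = 0.895767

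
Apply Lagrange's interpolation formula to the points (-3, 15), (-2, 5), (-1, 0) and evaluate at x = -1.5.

Lagrange interpolation formula:
P(x) = Σ yᵢ × Lᵢ(x)
where Lᵢ(x) = Π_{j≠i} (x - xⱼ)/(xᵢ - xⱼ)

L_0(-1.5) = (-1.5 - (-2))/(-3 - (-2)) × (-1.5 - (-1))/(-3 - (-1)) = -0.125000
L_1(-1.5) = (-1.5 - (-3))/(-2 - (-3)) × (-1.5 - (-1))/(-2 - (-1)) = 0.750000
L_2(-1.5) = (-1.5 - (-3))/(-1 - (-3)) × (-1.5 - (-2))/(-1 - (-2)) = 0.375000

P(-1.5) = 15×L_0(-1.5) + 5×L_1(-1.5) + 0×L_2(-1.5)
P(-1.5) = 1.875000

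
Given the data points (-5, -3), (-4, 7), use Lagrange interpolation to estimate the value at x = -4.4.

Lagrange interpolation formula:
P(x) = Σ yᵢ × Lᵢ(x)
where Lᵢ(x) = Π_{j≠i} (x - xⱼ)/(xᵢ - xⱼ)

L_0(-4.4) = (-4.4 - (-4))/(-5 - (-4)) = 0.400000
L_1(-4.4) = (-4.4 - (-5))/(-4 - (-5)) = 0.600000

P(-4.4) = (-3)×L_0(-4.4) + 7×L_1(-4.4)
P(-4.4) = 3.000000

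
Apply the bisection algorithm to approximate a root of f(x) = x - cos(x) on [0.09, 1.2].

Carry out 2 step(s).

f(x) = x - cos(x)
Initial interval: [0.09, 1.2]

Iteration 1:
  c_1 = (0.090000 + 1.200000)/2 = 0.645000
  f(c_1) = f(0.645000) = -0.154100
  f(a) × f(c) ≥ 0, new interval: [0.645000, 1.200000]
Iteration 2:
  c_2 = (0.645000 + 1.200000)/2 = 0.922500
  f(c_2) = f(0.922500) = 0.318671
  f(a) × f(c) < 0, new interval: [0.645000, 0.922500]

After 2 iteration(s), the approximation is c_2 = 0.922500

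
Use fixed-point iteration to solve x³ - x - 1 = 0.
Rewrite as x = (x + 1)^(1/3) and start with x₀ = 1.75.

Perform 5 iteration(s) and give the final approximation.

Equation: x³ - x - 1 = 0
Fixed-point form: x = (x + 1)^(1/3)
x₀ = 1.75

x_1 = g(1.750000) = 1.401020
x_2 = g(1.401020) = 1.339055
x_3 = g(1.339055) = 1.327436
x_4 = g(1.327436) = 1.325234
x_5 = g(1.325234) = 1.324816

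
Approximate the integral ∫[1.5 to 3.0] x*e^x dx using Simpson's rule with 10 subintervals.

f(x) = x*e^x
a = 1.5, b = 3.0, n = 10
h = (b - a)/n = 0.150000

Simpson's rule: (h/3)[f(x₀) + 4f(x₁) + 2f(x₂) + ... + f(xₙ)]

x_0 = 1.5000, f(x_0) = 6.722534, coefficient = 1
x_1 = 1.6500, f(x_1) = 8.591517, coefficient = 4
x_2 = 1.8000, f(x_2) = 10.889365, coefficient = 2
x_3 = 1.9500, f(x_3) = 13.705941, coefficient = 4
x_4 = 2.1000, f(x_4) = 17.148957, coefficient = 2
x_5 = 2.2500, f(x_5) = 21.347406, coefficient = 4
x_6 = 2.4000, f(x_6) = 26.455623, coefficient = 2
x_7 = 2.5500, f(x_7) = 32.658115, coefficient = 4
x_8 = 2.7000, f(x_8) = 40.175276, coefficient = 2
x_9 = 2.8500, f(x_9) = 49.270178, coefficient = 4
x_10 = 3.0000, f(x_10) = 60.256611, coefficient = 1

I ≈ (0.150000/3) × 758.610211 = 37.930511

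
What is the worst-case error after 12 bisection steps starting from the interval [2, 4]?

Bisection error bound: |error| ≤ (b-a)/2^n
|error| ≤ (4 - 2)/2^12 = 2/2^12
|error| ≤ 0.0004882812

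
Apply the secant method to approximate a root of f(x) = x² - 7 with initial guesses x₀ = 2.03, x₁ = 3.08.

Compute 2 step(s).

f(x) = x² - 7
x₀ = 2.03, x₁ = 3.08

Secant formula: x_{n+1} = x_n - f(x_n)(x_n - x_{n-1})/(f(x_n) - f(x_{n-1}))

Iteration 1:
  f(2.030000) = -2.879100
  f(3.080000) = 2.486400
  x_2 = 3.080000 - 2.486400×(3.080000 - 2.030000)/(2.486400 - (-2.879100))
       = 2.593425
Iteration 2:
  f(3.080000) = 2.486400
  f(2.593425) = -0.274149
  x_3 = 2.593425 - (-0.274149)×(2.593425 - 3.080000)/(-0.274149 - 2.486400)
       = 2.641746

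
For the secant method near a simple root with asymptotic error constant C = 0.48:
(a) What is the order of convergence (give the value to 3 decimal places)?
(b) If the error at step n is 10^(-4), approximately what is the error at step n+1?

(a) Secant method has superlinear convergence with order φ = (1+√5)/2 ≈ 1.618.
    This means |e_{n+1}| ≈ C|e_n|^1.618.

(b) With |e_n| = 10^(-4) and C = 0.48:
    |e_{n+1}| ≈ 0.48 × (10^(-4))^1.618 = 0.48 × 10^(-6.47)

(a) ≈ 1.618 (golden ratio); (b) |e_{n+1}| ≈ 1.618e-07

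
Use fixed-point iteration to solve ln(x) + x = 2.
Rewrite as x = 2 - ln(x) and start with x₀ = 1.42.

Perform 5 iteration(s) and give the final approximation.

Equation: ln(x) + x = 2
Fixed-point form: x = 2 - ln(x)
x₀ = 1.42

x_1 = g(1.420000) = 1.649343
x_2 = g(1.649343) = 1.499623
x_3 = g(1.499623) = 1.594786
x_4 = g(1.594786) = 1.533260
x_5 = g(1.533260) = 1.572604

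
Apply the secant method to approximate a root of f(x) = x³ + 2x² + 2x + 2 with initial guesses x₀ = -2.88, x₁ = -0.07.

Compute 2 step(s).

f(x) = x³ + 2x² + 2x + 2
x₀ = -2.88, x₁ = -0.07

Secant formula: x_{n+1} = x_n - f(x_n)(x_n - x_{n-1})/(f(x_n) - f(x_{n-1}))

Iteration 1:
  f(-2.880000) = -11.059072
  f(-0.070000) = 1.869457
  x_2 = -0.070000 - 1.869457×(-0.070000 - (-2.880000))/(1.869457 - (-11.059072))
       = -0.476324
Iteration 2:
  f(-0.070000) = 1.869457
  f(-0.476324) = 1.393050
  x_3 = -0.476324 - 1.393050×(-0.476324 - (-0.070000))/(1.393050 - 1.869457)
       = -1.664448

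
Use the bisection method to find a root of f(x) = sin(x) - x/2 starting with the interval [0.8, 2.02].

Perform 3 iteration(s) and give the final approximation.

f(x) = sin(x) - x/2
Initial interval: [0.8, 2.02]

Iteration 1:
  c_1 = (0.800000 + 2.020000)/2 = 1.410000
  f(c_1) = f(1.410000) = 0.282100
  f(a) × f(c) ≥ 0, new interval: [1.410000, 2.020000]
Iteration 2:
  c_2 = (1.410000 + 2.020000)/2 = 1.715000
  f(c_2) = f(1.715000) = 0.132121
  f(a) × f(c) ≥ 0, new interval: [1.715000, 2.020000]
Iteration 3:
  c_3 = (1.715000 + 2.020000)/2 = 1.867500
  f(c_3) = f(1.867500) = 0.022555
  f(a) × f(c) ≥ 0, new interval: [1.867500, 2.020000]

After 3 iteration(s), the approximation is c_3 = 1.867500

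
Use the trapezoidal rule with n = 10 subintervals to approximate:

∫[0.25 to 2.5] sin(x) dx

f(x) = sin(x)
a = 0.25, b = 2.5, n = 10
h = (b - a)/n = 0.225000

Trapezoidal rule: (h/2)[f(x₀) + 2f(x₁) + 2f(x₂) + ... + f(xₙ)]

x_0 = 0.2500, f(x_0) = 0.247404, coefficient = 1
x_1 = 0.4750, f(x_1) = 0.457338, coefficient = 2
x_2 = 0.7000, f(x_2) = 0.644218, coefficient = 2
x_3 = 0.9250, f(x_3) = 0.798621, coefficient = 2
x_4 = 1.1500, f(x_4) = 0.912764, coefficient = 2
x_5 = 1.3750, f(x_5) = 0.980893, coefficient = 2
x_6 = 1.6000, f(x_6) = 0.999574, coefficient = 2
x_7 = 1.8250, f(x_7) = 0.967864, coefficient = 2
x_8 = 2.0500, f(x_8) = 0.887362, coefficient = 2
x_9 = 2.2750, f(x_9) = 0.762127, coefficient = 2
x_10 = 2.5000, f(x_10) = 0.598472, coefficient = 1

I ≈ (0.225000/2) × 15.667398 = 1.762582
Exact value: 1.770056
Error: 0.007474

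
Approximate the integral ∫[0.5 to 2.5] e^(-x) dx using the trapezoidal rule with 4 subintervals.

f(x) = e^(-x)
a = 0.5, b = 2.5, n = 4
h = (b - a)/n = 0.500000

Trapezoidal rule: (h/2)[f(x₀) + 2f(x₁) + 2f(x₂) + ... + f(xₙ)]

x_0 = 0.5000, f(x_0) = 0.606531, coefficient = 1
x_1 = 1.0000, f(x_1) = 0.367879, coefficient = 2
x_2 = 1.5000, f(x_2) = 0.223130, coefficient = 2
x_3 = 2.0000, f(x_3) = 0.135335, coefficient = 2
x_4 = 2.5000, f(x_4) = 0.082085, coefficient = 1

I ≈ (0.500000/2) × 2.141305 = 0.535326
Exact value: 0.524446
Error: 0.010881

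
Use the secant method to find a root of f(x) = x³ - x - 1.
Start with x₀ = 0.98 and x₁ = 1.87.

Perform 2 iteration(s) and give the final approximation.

f(x) = x³ - x - 1
x₀ = 0.98, x₁ = 1.87

Secant formula: x_{n+1} = x_n - f(x_n)(x_n - x_{n-1})/(f(x_n) - f(x_{n-1}))

Iteration 1:
  f(0.980000) = -1.038808
  f(1.870000) = 3.669203
  x_2 = 1.870000 - 3.669203×(1.870000 - 0.980000)/(3.669203 - (-1.038808))
       = 1.176376
Iteration 2:
  f(1.870000) = 3.669203
  f(1.176376) = -0.548437
  x_3 = 1.176376 - (-0.548437)×(1.176376 - 1.870000)/(-0.548437 - 3.669203)
       = 1.266570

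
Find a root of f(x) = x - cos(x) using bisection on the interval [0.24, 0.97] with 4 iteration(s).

f(x) = x - cos(x)
Initial interval: [0.24, 0.97]

Iteration 1:
  c_1 = (0.240000 + 0.970000)/2 = 0.605000
  f(c_1) = f(0.605000) = -0.217502
  f(a) × f(c) ≥ 0, new interval: [0.605000, 0.970000]
Iteration 2:
  c_2 = (0.605000 + 0.970000)/2 = 0.787500
  f(c_2) = f(0.787500) = 0.081881
  f(a) × f(c) < 0, new interval: [0.605000, 0.787500]
Iteration 3:
  c_3 = (0.605000 + 0.787500)/2 = 0.696250
  f(c_3) = f(0.696250) = -0.071003
  f(a) × f(c) ≥ 0, new interval: [0.696250, 0.787500]
Iteration 4:
  c_4 = (0.696250 + 0.787500)/2 = 0.741875
  f(c_4) = f(0.741875) = 0.004672
  f(a) × f(c) < 0, new interval: [0.696250, 0.741875]

After 4 iteration(s), the approximation is c_4 = 0.741875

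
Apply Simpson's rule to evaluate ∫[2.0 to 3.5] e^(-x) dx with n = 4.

f(x) = e^(-x)
a = 2.0, b = 3.5, n = 4
h = (b - a)/n = 0.375000

Simpson's rule: (h/3)[f(x₀) + 4f(x₁) + 2f(x₂) + ... + f(xₙ)]

x_0 = 2.0000, f(x_0) = 0.135335, coefficient = 1
x_1 = 2.3750, f(x_1) = 0.093014, coefficient = 4
x_2 = 2.7500, f(x_2) = 0.063928, coefficient = 2
x_3 = 3.1250, f(x_3) = 0.043937, coefficient = 4
x_4 = 3.5000, f(x_4) = 0.030197, coefficient = 1

I ≈ (0.375000/3) × 0.841194 = 0.105149
Exact value: 0.105138
Error: 0.000011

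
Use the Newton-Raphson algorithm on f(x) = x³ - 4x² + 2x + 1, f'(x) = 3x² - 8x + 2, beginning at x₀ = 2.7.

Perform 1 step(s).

f(x) = x³ - 4x² + 2x + 1
f'(x) = 3x² - 8x + 2
x₀ = 2.7

Newton-Raphson formula: x_{n+1} = x_n - f(x_n)/f'(x_n)

Iteration 1:
  f(2.700000) = -3.077000
  f'(2.700000) = 2.270000
  x_1 = 2.700000 - (-3.077000)/2.270000 = 4.055507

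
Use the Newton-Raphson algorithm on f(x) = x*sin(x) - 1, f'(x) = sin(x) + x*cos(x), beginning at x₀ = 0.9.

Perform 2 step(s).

f(x) = x*sin(x) - 1
f'(x) = sin(x) + x*cos(x)
x₀ = 0.9

Newton-Raphson formula: x_{n+1} = x_n - f(x_n)/f'(x_n)

Iteration 1:
  f(0.900000) = -0.295006
  f'(0.900000) = 1.342776
  x_1 = 0.900000 - (-0.295006)/1.342776 = 1.119698
Iteration 2:
  f(1.119698) = 0.007694
  f'(1.119698) = 1.388106
  x_2 = 1.119698 - 0.007694/1.388106 = 1.114156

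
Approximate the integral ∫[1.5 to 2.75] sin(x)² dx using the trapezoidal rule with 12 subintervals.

f(x) = sin(x)²
a = 1.5, b = 2.75, n = 12
h = (b - a)/n = 0.104167

Trapezoidal rule: (h/2)[f(x₀) + 2f(x₁) + 2f(x₂) + ... + f(xₙ)]

x_0 = 1.5000, f(x_0) = 0.994996, coefficient = 1
x_1 = 1.6042, f(x_1) = 0.998887, coefficient = 2
x_2 = 1.7083, f(x_2) = 0.981203, coefficient = 2
x_3 = 1.8125, f(x_3) = 0.942708, coefficient = 2
x_4 = 1.9167, f(x_4) = 0.885068, coefficient = 2
x_5 = 2.0208, f(x_5) = 0.810776, coefficient = 2
x_6 = 2.1250, f(x_6) = 0.723044, coefficient = 2
x_7 = 2.2292, f(x_7) = 0.625666, coefficient = 2
x_8 = 2.3333, f(x_8) = 0.522853, coefficient = 2
x_9 = 2.4375, f(x_9) = 0.419052, coefficient = 2
x_10 = 2.5417, f(x_10) = 0.318752, coefficient = 2
x_11 = 2.6458, f(x_11) = 0.226290, coefficient = 2
x_12 = 2.7500, f(x_12) = 0.145665, coefficient = 1

I ≈ (0.104167/2) × 16.049260 = 0.835899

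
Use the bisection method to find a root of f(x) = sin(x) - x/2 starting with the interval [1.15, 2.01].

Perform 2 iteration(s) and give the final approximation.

f(x) = sin(x) - x/2
Initial interval: [1.15, 2.01]

Iteration 1:
  c_1 = (1.150000 + 2.010000)/2 = 1.580000
  f(c_1) = f(1.580000) = 0.209958
  f(a) × f(c) ≥ 0, new interval: [1.580000, 2.010000]
Iteration 2:
  c_2 = (1.580000 + 2.010000)/2 = 1.795000
  f(c_2) = f(1.795000) = 0.077471
  f(a) × f(c) ≥ 0, new interval: [1.795000, 2.010000]

After 2 iteration(s), the approximation is c_2 = 1.795000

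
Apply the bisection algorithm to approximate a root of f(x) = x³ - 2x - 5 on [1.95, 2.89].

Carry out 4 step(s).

f(x) = x³ - 2x - 5
Initial interval: [1.95, 2.89]

Iteration 1:
  c_1 = (1.950000 + 2.890000)/2 = 2.420000
  f(c_1) = f(2.420000) = 4.332488
  f(a) × f(c) < 0, new interval: [1.950000, 2.420000]
Iteration 2:
  c_2 = (1.950000 + 2.420000)/2 = 2.185000
  f(c_2) = f(2.185000) = 1.061682
  f(a) × f(c) < 0, new interval: [1.950000, 2.185000]
Iteration 3:
  c_3 = (1.950000 + 2.185000)/2 = 2.067500
  f(c_3) = f(2.067500) = -0.297355
  f(a) × f(c) ≥ 0, new interval: [2.067500, 2.185000]
Iteration 4:
  c_4 = (2.067500 + 2.185000)/2 = 2.126250
  f(c_4) = f(2.126250) = 0.360147
  f(a) × f(c) < 0, new interval: [2.067500, 2.126250]

After 4 iteration(s), the approximation is c_4 = 2.126250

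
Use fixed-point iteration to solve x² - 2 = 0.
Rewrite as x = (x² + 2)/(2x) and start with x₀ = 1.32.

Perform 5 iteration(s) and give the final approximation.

Equation: x² - 2 = 0
Fixed-point form: x = (x² + 2)/(2x)
x₀ = 1.32

x_1 = g(1.320000) = 1.417576
x_2 = g(1.417576) = 1.414218
x_3 = g(1.414218) = 1.414214
x_4 = g(1.414214) = 1.414214
x_5 = g(1.414214) = 1.414214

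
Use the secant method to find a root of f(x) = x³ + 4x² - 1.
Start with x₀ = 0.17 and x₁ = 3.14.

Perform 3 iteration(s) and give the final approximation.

f(x) = x³ + 4x² - 1
x₀ = 0.17, x₁ = 3.14

Secant formula: x_{n+1} = x_n - f(x_n)(x_n - x_{n-1})/(f(x_n) - f(x_{n-1}))

Iteration 1:
  f(0.170000) = -0.879487
  f(3.140000) = 69.397544
  x_2 = 3.140000 - 69.397544×(3.140000 - 0.170000)/(69.397544 - (-0.879487))
       = 0.207168
Iteration 2:
  f(3.140000) = 69.397544
  f(0.207168) = -0.819434
  x_3 = 0.207168 - (-0.819434)×(0.207168 - 3.140000)/(-0.819434 - 69.397544)
       = 0.241394
Iteration 3:
  f(0.207168) = -0.819434
  f(0.241394) = -0.752848
  x_4 = 0.241394 - (-0.752848)×(0.241394 - 0.207168)/(-0.752848 - (-0.819434))
       = 0.628373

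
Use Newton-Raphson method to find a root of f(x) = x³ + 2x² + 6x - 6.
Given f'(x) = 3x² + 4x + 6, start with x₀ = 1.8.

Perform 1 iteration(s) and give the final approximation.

f(x) = x³ + 2x² + 6x - 6
f'(x) = 3x² + 4x + 6
x₀ = 1.8

Newton-Raphson formula: x_{n+1} = x_n - f(x_n)/f'(x_n)

Iteration 1:
  f(1.800000) = 17.112000
  f'(1.800000) = 22.920000
  x_1 = 1.800000 - 17.112000/22.920000 = 1.053403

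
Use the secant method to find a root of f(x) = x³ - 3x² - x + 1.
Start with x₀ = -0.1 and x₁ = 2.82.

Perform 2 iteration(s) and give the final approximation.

f(x) = x³ - 3x² - x + 1
x₀ = -0.1, x₁ = 2.82

Secant formula: x_{n+1} = x_n - f(x_n)(x_n - x_{n-1})/(f(x_n) - f(x_{n-1}))

Iteration 1:
  f(-0.100000) = 1.069000
  f(2.820000) = -3.251432
  x_2 = 2.820000 - (-3.251432)×(2.820000 - (-0.100000))/(-3.251432 - 1.069000)
       = 0.622493
Iteration 2:
  f(2.820000) = -3.251432
  f(0.622493) = -0.543770
  x_3 = 0.622493 - (-0.543770)×(0.622493 - 2.820000)/(-0.543770 - (-3.251432))
       = 0.181176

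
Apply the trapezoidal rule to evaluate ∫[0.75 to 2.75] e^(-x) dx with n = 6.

f(x) = e^(-x)
a = 0.75, b = 2.75, n = 6
h = (b - a)/n = 0.333333

Trapezoidal rule: (h/2)[f(x₀) + 2f(x₁) + 2f(x₂) + ... + f(xₙ)]

x_0 = 0.7500, f(x_0) = 0.472367, coefficient = 1
x_1 = 1.0833, f(x_1) = 0.338465, coefficient = 2
x_2 = 1.4167, f(x_2) = 0.242521, coefficient = 2
x_3 = 1.7500, f(x_3) = 0.173774, coefficient = 2
x_4 = 2.0833, f(x_4) = 0.124514, coefficient = 2
x_5 = 2.4167, f(x_5) = 0.089219, coefficient = 2
x_6 = 2.7500, f(x_6) = 0.063928, coefficient = 1

I ≈ (0.333333/2) × 2.473281 = 0.412214
Exact value: 0.408439
Error: 0.003775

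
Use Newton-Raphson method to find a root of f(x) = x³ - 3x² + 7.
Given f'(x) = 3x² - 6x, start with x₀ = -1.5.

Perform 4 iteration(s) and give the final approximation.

f(x) = x³ - 3x² + 7
f'(x) = 3x² - 6x
x₀ = -1.5

Newton-Raphson formula: x_{n+1} = x_n - f(x_n)/f'(x_n)

Iteration 1:
  f(-1.500000) = -3.125000
  f'(-1.500000) = 15.750000
  x_1 = -1.500000 - (-3.125000)/15.750000 = -1.301587
Iteration 2:
  f(-1.301587) = -0.287446
  f'(-1.301587) = 12.891912
  x_2 = -1.301587 - (-0.287446)/12.891912 = -1.279291
Iteration 3:
  f(-1.279291) = -0.003422
  f'(-1.279291) = 12.585498
  x_3 = -1.279291 - (-0.003422)/12.585498 = -1.279019
Iteration 4:
  f(-1.279019) = -0.000001
  f'(-1.279019) = 12.581780
  x_4 = -1.279019 - (-0.000001)/12.581780 = -1.279019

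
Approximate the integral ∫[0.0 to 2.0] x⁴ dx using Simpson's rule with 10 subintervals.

f(x) = x⁴
a = 0.0, b = 2.0, n = 10
h = (b - a)/n = 0.200000

Simpson's rule: (h/3)[f(x₀) + 4f(x₁) + 2f(x₂) + ... + f(xₙ)]

x_0 = 0.0000, f(x_0) = 0.000000, coefficient = 1
x_1 = 0.2000, f(x_1) = 0.001600, coefficient = 4
x_2 = 0.4000, f(x_2) = 0.025600, coefficient = 2
x_3 = 0.6000, f(x_3) = 0.129600, coefficient = 4
x_4 = 0.8000, f(x_4) = 0.409600, coefficient = 2
x_5 = 1.0000, f(x_5) = 1.000000, coefficient = 4
x_6 = 1.2000, f(x_6) = 2.073600, coefficient = 2
x_7 = 1.4000, f(x_7) = 3.841600, coefficient = 4
x_8 = 1.6000, f(x_8) = 6.553600, coefficient = 2
x_9 = 1.8000, f(x_9) = 10.497600, coefficient = 4
x_10 = 2.0000, f(x_10) = 16.000000, coefficient = 1

I ≈ (0.200000/3) × 96.006400 = 6.400427
Exact value: 6.400000
Error: 0.000427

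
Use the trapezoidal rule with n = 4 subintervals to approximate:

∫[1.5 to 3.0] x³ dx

f(x) = x³
a = 1.5, b = 3.0, n = 4
h = (b - a)/n = 0.375000

Trapezoidal rule: (h/2)[f(x₀) + 2f(x₁) + 2f(x₂) + ... + f(xₙ)]

x_0 = 1.5000, f(x_0) = 3.375000, coefficient = 1
x_1 = 1.8750, f(x_1) = 6.591797, coefficient = 2
x_2 = 2.2500, f(x_2) = 11.390625, coefficient = 2
x_3 = 2.6250, f(x_3) = 18.087891, coefficient = 2
x_4 = 3.0000, f(x_4) = 27.000000, coefficient = 1

I ≈ (0.375000/2) × 102.515625 = 19.221680
Exact value: 18.984375
Error: 0.237305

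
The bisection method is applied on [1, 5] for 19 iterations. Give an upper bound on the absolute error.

Bisection error bound: |error| ≤ (b-a)/2^n
|error| ≤ (5 - 1)/2^19 = 4/2^19
|error| ≤ 0.0000076294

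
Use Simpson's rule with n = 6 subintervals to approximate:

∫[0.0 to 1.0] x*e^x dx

f(x) = x*e^x
a = 0.0, b = 1.0, n = 6
h = (b - a)/n = 0.166667

Simpson's rule: (h/3)[f(x₀) + 4f(x₁) + 2f(x₂) + ... + f(xₙ)]

x_0 = 0.0000, f(x_0) = 0.000000, coefficient = 1
x_1 = 0.1667, f(x_1) = 0.196893, coefficient = 4
x_2 = 0.3333, f(x_2) = 0.465204, coefficient = 2
x_3 = 0.5000, f(x_3) = 0.824361, coefficient = 4
x_4 = 0.6667, f(x_4) = 1.298489, coefficient = 2
x_5 = 0.8333, f(x_5) = 1.917480, coefficient = 4
x_6 = 1.0000, f(x_6) = 2.718282, coefficient = 1

I ≈ (0.166667/3) × 18.000605 = 1.000034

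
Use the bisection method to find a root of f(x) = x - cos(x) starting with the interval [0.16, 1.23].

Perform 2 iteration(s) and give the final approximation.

f(x) = x - cos(x)
Initial interval: [0.16, 1.23]

Iteration 1:
  c_1 = (0.160000 + 1.230000)/2 = 0.695000
  f(c_1) = f(0.695000) = -0.073054
  f(a) × f(c) ≥ 0, new interval: [0.695000, 1.230000]
Iteration 2:
  c_2 = (0.695000 + 1.230000)/2 = 0.962500
  f(c_2) = f(0.962500) = 0.391030
  f(a) × f(c) < 0, new interval: [0.695000, 0.962500]

After 2 iteration(s), the approximation is c_2 = 0.962500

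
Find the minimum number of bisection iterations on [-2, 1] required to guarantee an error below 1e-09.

We need (b-a)/2^n ≤ 1e-09
(1 - (-2))/2^n ≤ 1e-09
3/2^n ≤ 1e-09
2^n ≥ 3000000000
n ≥ log₂(3000000000) = 31.48
n ≥ 32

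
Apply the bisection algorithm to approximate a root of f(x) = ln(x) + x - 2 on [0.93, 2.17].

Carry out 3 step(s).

f(x) = ln(x) + x - 2
Initial interval: [0.93, 2.17]

Iteration 1:
  c_1 = (0.930000 + 2.170000)/2 = 1.550000
  f(c_1) = f(1.550000) = -0.011745
  f(a) × f(c) ≥ 0, new interval: [1.550000, 2.170000]
Iteration 2:
  c_2 = (1.550000 + 2.170000)/2 = 1.860000
  f(c_2) = f(1.860000) = 0.480576
  f(a) × f(c) < 0, new interval: [1.550000, 1.860000]
Iteration 3:
  c_3 = (1.550000 + 1.860000)/2 = 1.705000
  f(c_3) = f(1.705000) = 0.238565
  f(a) × f(c) < 0, new interval: [1.550000, 1.705000]

After 3 iteration(s), the approximation is c_3 = 1.705000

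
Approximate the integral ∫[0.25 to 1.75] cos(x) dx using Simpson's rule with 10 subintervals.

f(x) = cos(x)
a = 0.25, b = 1.75, n = 10
h = (b - a)/n = 0.150000

Simpson's rule: (h/3)[f(x₀) + 4f(x₁) + 2f(x₂) + ... + f(xₙ)]

x_0 = 0.2500, f(x_0) = 0.968912, coefficient = 1
x_1 = 0.4000, f(x_1) = 0.921061, coefficient = 4
x_2 = 0.5500, f(x_2) = 0.852525, coefficient = 2
x_3 = 0.7000, f(x_3) = 0.764842, coefficient = 4
x_4 = 0.8500, f(x_4) = 0.659983, coefficient = 2
x_5 = 1.0000, f(x_5) = 0.540302, coefficient = 4
x_6 = 1.1500, f(x_6) = 0.408487, coefficient = 2
x_7 = 1.3000, f(x_7) = 0.267499, coefficient = 4
x_8 = 1.4500, f(x_8) = 0.120503, coefficient = 2
x_9 = 1.6000, f(x_9) = -0.029200, coefficient = 4
x_10 = 1.7500, f(x_10) = -0.178246, coefficient = 1

I ≈ (0.150000/3) × 14.731681 = 0.736584
Exact value: 0.736582
Error: 0.000002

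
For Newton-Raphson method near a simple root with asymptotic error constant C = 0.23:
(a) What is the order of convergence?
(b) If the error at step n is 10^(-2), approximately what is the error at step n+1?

(a) Newton-Raphson has quadratic (order 2) convergence near simple roots.
    This means |e_{n+1}| ≈ C|e_n|².

(b) With |e_n| = 10^(-2) and C = 0.23:
    |e_{n+1}| ≈ 0.23 × (10^(-2))² = 0.23 × 10^(-4)

(a) 2 (quadratic); (b) |e_{n+1}| ≈ 2.300e-05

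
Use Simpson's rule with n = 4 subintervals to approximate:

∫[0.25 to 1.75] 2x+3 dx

f(x) = 2x+3
a = 0.25, b = 1.75, n = 4
h = (b - a)/n = 0.375000

Simpson's rule: (h/3)[f(x₀) + 4f(x₁) + 2f(x₂) + ... + f(xₙ)]

x_0 = 0.2500, f(x_0) = 3.500000, coefficient = 1
x_1 = 0.6250, f(x_1) = 4.250000, coefficient = 4
x_2 = 1.0000, f(x_2) = 5.000000, coefficient = 2
x_3 = 1.3750, f(x_3) = 5.750000, coefficient = 4
x_4 = 1.7500, f(x_4) = 6.500000, coefficient = 1

I ≈ (0.375000/3) × 60.000000 = 7.500000
Exact value: 7.500000
Error: 0.000000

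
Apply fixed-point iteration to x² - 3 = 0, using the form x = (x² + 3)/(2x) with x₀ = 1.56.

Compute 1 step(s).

Equation: x² - 3 = 0
Fixed-point form: x = (x² + 3)/(2x)
x₀ = 1.56

x_1 = g(1.560000) = 1.741538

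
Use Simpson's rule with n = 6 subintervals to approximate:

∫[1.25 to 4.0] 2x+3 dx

f(x) = 2x+3
a = 1.25, b = 4.0, n = 6
h = (b - a)/n = 0.458333

Simpson's rule: (h/3)[f(x₀) + 4f(x₁) + 2f(x₂) + ... + f(xₙ)]

x_0 = 1.2500, f(x_0) = 5.500000, coefficient = 1
x_1 = 1.7083, f(x_1) = 6.416667, coefficient = 4
x_2 = 2.1667, f(x_2) = 7.333333, coefficient = 2
x_3 = 2.6250, f(x_3) = 8.250000, coefficient = 4
x_4 = 3.0833, f(x_4) = 9.166667, coefficient = 2
x_5 = 3.5417, f(x_5) = 10.083333, coefficient = 4
x_6 = 4.0000, f(x_6) = 11.000000, coefficient = 1

I ≈ (0.458333/3) × 148.500000 = 22.687500
Exact value: 22.687500
Error: 0.000000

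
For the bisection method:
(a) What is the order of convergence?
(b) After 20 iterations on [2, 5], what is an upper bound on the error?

(a) Bisection has linear (order 1) convergence; the error is halved each step.

(b) Error bound = (b-a)/2^n = (5 - 2)/2^{20}
    = 3/2^{20}

(a) 1 (linear); (b) error ≤ 2.86e-06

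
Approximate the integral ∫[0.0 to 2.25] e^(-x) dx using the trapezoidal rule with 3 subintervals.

f(x) = e^(-x)
a = 0.0, b = 2.25, n = 3
h = (b - a)/n = 0.750000

Trapezoidal rule: (h/2)[f(x₀) + 2f(x₁) + 2f(x₂) + ... + f(xₙ)]

x_0 = 0.0000, f(x_0) = 1.000000, coefficient = 1
x_1 = 0.7500, f(x_1) = 0.472367, coefficient = 2
x_2 = 1.5000, f(x_2) = 0.223130, coefficient = 2
x_3 = 2.2500, f(x_3) = 0.105399, coefficient = 1

I ≈ (0.750000/2) × 2.496393 = 0.936147
Exact value: 0.894601
Error: 0.041546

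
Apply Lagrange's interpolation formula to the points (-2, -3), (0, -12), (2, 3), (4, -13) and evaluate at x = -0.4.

Lagrange interpolation formula:
P(x) = Σ yᵢ × Lᵢ(x)
where Lᵢ(x) = Π_{j≠i} (x - xⱼ)/(xᵢ - xⱼ)

L_0(-0.4) = (-0.4 - 0)/(-2 - 0) × (-0.4 - 2)/(-2 - 2) × (-0.4 - 4)/(-2 - 4) = 0.088000
L_1(-0.4) = (-0.4 - (-2))/(0 - (-2)) × (-0.4 - 2)/(0 - 2) × (-0.4 - 4)/(0 - 4) = 1.056000
L_2(-0.4) = (-0.4 - (-2))/(2 - (-2)) × (-0.4 - 0)/(2 - 0) × (-0.4 - 4)/(2 - 4) = -0.176000
L_3(-0.4) = (-0.4 - (-2))/(4 - (-2)) × (-0.4 - 0)/(4 - 0) × (-0.4 - 2)/(4 - 2) = 0.032000

P(-0.4) = (-3)×L_0(-0.4) + (-12)×L_1(-0.4) + 3×L_2(-0.4) + (-13)×L_3(-0.4)
P(-0.4) = -13.880000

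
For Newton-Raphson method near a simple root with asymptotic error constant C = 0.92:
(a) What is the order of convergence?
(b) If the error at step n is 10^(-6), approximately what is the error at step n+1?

(a) Newton-Raphson has quadratic (order 2) convergence near simple roots.
    This means |e_{n+1}| ≈ C|e_n|².

(b) With |e_n| = 10^(-6) and C = 0.92:
    |e_{n+1}| ≈ 0.92 × (10^(-6))² = 0.92 × 10^(-12)

(a) 2 (quadratic); (b) |e_{n+1}| ≈ 9.200e-13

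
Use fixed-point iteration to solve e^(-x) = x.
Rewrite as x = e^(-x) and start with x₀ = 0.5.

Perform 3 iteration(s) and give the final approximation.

Equation: e^(-x) = x
Fixed-point form: x = e^(-x)
x₀ = 0.5

x_1 = g(0.500000) = 0.606531
x_2 = g(0.606531) = 0.545239
x_3 = g(0.545239) = 0.579703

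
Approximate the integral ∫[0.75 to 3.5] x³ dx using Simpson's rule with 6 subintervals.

f(x) = x³
a = 0.75, b = 3.5, n = 6
h = (b - a)/n = 0.458333

Simpson's rule: (h/3)[f(x₀) + 4f(x₁) + 2f(x₂) + ... + f(xₙ)]

x_0 = 0.7500, f(x_0) = 0.421875, coefficient = 1
x_1 = 1.2083, f(x_1) = 1.764251, coefficient = 4
x_2 = 1.6667, f(x_2) = 4.629630, coefficient = 2
x_3 = 2.1250, f(x_3) = 9.595703, coefficient = 4
x_4 = 2.5833, f(x_4) = 17.240162, coefficient = 2
x_5 = 3.0417, f(x_5) = 28.140697, coefficient = 4
x_6 = 3.5000, f(x_6) = 42.875000, coefficient = 1

I ≈ (0.458333/3) × 245.039062 = 37.436523
Exact value: 37.436523
Error: 0.000000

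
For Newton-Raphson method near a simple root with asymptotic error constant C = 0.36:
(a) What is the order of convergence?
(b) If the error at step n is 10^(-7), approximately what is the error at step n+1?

(a) Newton-Raphson has quadratic (order 2) convergence near simple roots.
    This means |e_{n+1}| ≈ C|e_n|².

(b) With |e_n| = 10^(-7) and C = 0.36:
    |e_{n+1}| ≈ 0.36 × (10^(-7))² = 0.36 × 10^(-14)

(a) 2 (quadratic); (b) |e_{n+1}| ≈ 3.600e-15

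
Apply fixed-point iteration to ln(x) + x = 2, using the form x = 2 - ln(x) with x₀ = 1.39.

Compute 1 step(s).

Equation: ln(x) + x = 2
Fixed-point form: x = 2 - ln(x)
x₀ = 1.39

x_1 = g(1.390000) = 1.670696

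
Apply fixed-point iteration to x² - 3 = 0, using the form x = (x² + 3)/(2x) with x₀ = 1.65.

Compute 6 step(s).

Equation: x² - 3 = 0
Fixed-point form: x = (x² + 3)/(2x)
x₀ = 1.65

x_1 = g(1.650000) = 1.734091
x_2 = g(1.734091) = 1.732052
x_3 = g(1.732052) = 1.732051
x_4 = g(1.732051) = 1.732051
x_5 = g(1.732051) = 1.732051
x_6 = g(1.732051) = 1.732051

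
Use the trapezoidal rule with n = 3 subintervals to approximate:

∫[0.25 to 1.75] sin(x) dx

f(x) = sin(x)
a = 0.25, b = 1.75, n = 3
h = (b - a)/n = 0.500000

Trapezoidal rule: (h/2)[f(x₀) + 2f(x₁) + 2f(x₂) + ... + f(xₙ)]

x_0 = 0.2500, f(x_0) = 0.247404, coefficient = 1
x_1 = 0.7500, f(x_1) = 0.681639, coefficient = 2
x_2 = 1.2500, f(x_2) = 0.948985, coefficient = 2
x_3 = 1.7500, f(x_3) = 0.983986, coefficient = 1

I ≈ (0.500000/2) × 4.492637 = 1.123159
Exact value: 1.147158
Error: 0.023999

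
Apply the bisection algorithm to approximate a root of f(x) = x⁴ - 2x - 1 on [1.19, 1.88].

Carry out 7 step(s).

f(x) = x⁴ - 2x - 1
Initial interval: [1.19, 1.88]

Iteration 1:
  c_1 = (1.190000 + 1.880000)/2 = 1.535000
  f(c_1) = f(1.535000) = 1.481796
  f(a) × f(c) < 0, new interval: [1.190000, 1.535000]
Iteration 2:
  c_2 = (1.190000 + 1.535000)/2 = 1.362500
  f(c_2) = f(1.362500) = -0.278756
  f(a) × f(c) ≥ 0, new interval: [1.362500, 1.535000]
Iteration 3:
  c_3 = (1.362500 + 1.535000)/2 = 1.448750
  f(c_3) = f(1.448750) = 0.507783
  f(a) × f(c) < 0, new interval: [1.362500, 1.448750]
Iteration 4:
  c_4 = (1.362500 + 1.448750)/2 = 1.405625
  f(c_4) = f(1.405625) = 0.092463
  f(a) × f(c) < 0, new interval: [1.362500, 1.405625]
Iteration 5:
  c_5 = (1.362500 + 1.405625)/2 = 1.384062
  f(c_5) = f(1.384062) = -0.098491
  f(a) × f(c) ≥ 0, new interval: [1.384062, 1.405625]
Iteration 6:
  c_6 = (1.384062 + 1.405625)/2 = 1.394844
  f(c_6) = f(1.394844) = -0.004371
  f(a) × f(c) ≥ 0, new interval: [1.394844, 1.405625]
Iteration 7:
  c_7 = (1.394844 + 1.405625)/2 = 1.400234
  f(c_7) = f(1.400234) = 0.043704
  f(a) × f(c) < 0, new interval: [1.394844, 1.400234]

After 7 iteration(s), the approximation is c_7 = 1.400234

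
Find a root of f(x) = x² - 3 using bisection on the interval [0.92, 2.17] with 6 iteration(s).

f(x) = x² - 3
Initial interval: [0.92, 2.17]

Iteration 1:
  c_1 = (0.920000 + 2.170000)/2 = 1.545000
  f(c_1) = f(1.545000) = -0.612975
  f(a) × f(c) ≥ 0, new interval: [1.545000, 2.170000]
Iteration 2:
  c_2 = (1.545000 + 2.170000)/2 = 1.857500
  f(c_2) = f(1.857500) = 0.450306
  f(a) × f(c) < 0, new interval: [1.545000, 1.857500]
Iteration 3:
  c_3 = (1.545000 + 1.857500)/2 = 1.701250
  f(c_3) = f(1.701250) = -0.105748
  f(a) × f(c) ≥ 0, new interval: [1.701250, 1.857500]
Iteration 4:
  c_4 = (1.701250 + 1.857500)/2 = 1.779375
  f(c_4) = f(1.779375) = 0.166175
  f(a) × f(c) < 0, new interval: [1.701250, 1.779375]
Iteration 5:
  c_5 = (1.701250 + 1.779375)/2 = 1.740312
  f(c_5) = f(1.740312) = 0.028688
  f(a) × f(c) < 0, new interval: [1.701250, 1.740312]
Iteration 6:
  c_6 = (1.701250 + 1.740312)/2 = 1.720781
  f(c_6) = f(1.720781) = -0.038912
  f(a) × f(c) ≥ 0, new interval: [1.720781, 1.740312]

After 6 iteration(s), the approximation is c_6 = 1.720781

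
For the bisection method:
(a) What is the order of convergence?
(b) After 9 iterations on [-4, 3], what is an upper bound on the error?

(a) Bisection has linear (order 1) convergence; the error is halved each step.

(b) Error bound = (b-a)/2^n = (3 - (-4))/2^{9}
    = 7/2^{9}

(a) 1 (linear); (b) error ≤ 1.37e-02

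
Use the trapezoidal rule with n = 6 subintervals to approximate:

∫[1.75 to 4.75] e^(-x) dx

f(x) = e^(-x)
a = 1.75, b = 4.75, n = 6
h = (b - a)/n = 0.500000

Trapezoidal rule: (h/2)[f(x₀) + 2f(x₁) + 2f(x₂) + ... + f(xₙ)]

x_0 = 1.7500, f(x_0) = 0.173774, coefficient = 1
x_1 = 2.2500, f(x_1) = 0.105399, coefficient = 2
x_2 = 2.7500, f(x_2) = 0.063928, coefficient = 2
x_3 = 3.2500, f(x_3) = 0.038774, coefficient = 2
x_4 = 3.7500, f(x_4) = 0.023518, coefficient = 2
x_5 = 4.2500, f(x_5) = 0.014264, coefficient = 2
x_6 = 4.7500, f(x_6) = 0.008652, coefficient = 1

I ≈ (0.500000/2) × 0.674192 = 0.168548
Exact value: 0.165122
Error: 0.003426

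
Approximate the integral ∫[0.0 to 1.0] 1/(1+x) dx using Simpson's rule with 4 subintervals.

f(x) = 1/(1+x)
a = 0.0, b = 1.0, n = 4
h = (b - a)/n = 0.250000

Simpson's rule: (h/3)[f(x₀) + 4f(x₁) + 2f(x₂) + ... + f(xₙ)]

x_0 = 0.0000, f(x_0) = 1.000000, coefficient = 1
x_1 = 0.2500, f(x_1) = 0.800000, coefficient = 4
x_2 = 0.5000, f(x_2) = 0.666667, coefficient = 2
x_3 = 0.7500, f(x_3) = 0.571429, coefficient = 4
x_4 = 1.0000, f(x_4) = 0.500000, coefficient = 1

I ≈ (0.250000/3) × 8.319048 = 0.693254
Exact value: 0.693147
Error: 0.000107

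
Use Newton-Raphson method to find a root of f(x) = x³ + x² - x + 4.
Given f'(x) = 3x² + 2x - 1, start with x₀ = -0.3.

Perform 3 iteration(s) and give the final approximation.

f(x) = x³ + x² - x + 4
f'(x) = 3x² + 2x - 1
x₀ = -0.3

Newton-Raphson formula: x_{n+1} = x_n - f(x_n)/f'(x_n)

Iteration 1:
  f(-0.300000) = 4.363000
  f'(-0.300000) = -1.330000
  x_1 = -0.300000 - 4.363000/(-1.330000) = 2.980451
Iteration 2:
  f(2.980451) = 36.378250
  f'(2.980451) = 31.610169
  x_2 = 2.980451 - 36.378250/31.610169 = 1.829611
Iteration 3:
  f(1.829611) = 11.642445
  f'(1.829611) = 12.701652
  x_3 = 1.829611 - 11.642445/12.701652 = 0.913002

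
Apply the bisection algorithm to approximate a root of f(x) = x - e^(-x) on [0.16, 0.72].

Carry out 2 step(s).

f(x) = x - e^(-x)
Initial interval: [0.16, 0.72]

Iteration 1:
  c_1 = (0.160000 + 0.720000)/2 = 0.440000
  f(c_1) = f(0.440000) = -0.204036
  f(a) × f(c) ≥ 0, new interval: [0.440000, 0.720000]
Iteration 2:
  c_2 = (0.440000 + 0.720000)/2 = 0.580000
  f(c_2) = f(0.580000) = 0.020102
  f(a) × f(c) < 0, new interval: [0.440000, 0.580000]

After 2 iteration(s), the approximation is c_2 = 0.580000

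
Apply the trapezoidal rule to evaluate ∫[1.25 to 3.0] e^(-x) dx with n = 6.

f(x) = e^(-x)
a = 1.25, b = 3.0, n = 6
h = (b - a)/n = 0.291667

Trapezoidal rule: (h/2)[f(x₀) + 2f(x₁) + 2f(x₂) + ... + f(xₙ)]

x_0 = 1.2500, f(x_0) = 0.286505, coefficient = 1
x_1 = 1.5417, f(x_1) = 0.214024, coefficient = 2
x_2 = 1.8333, f(x_2) = 0.159880, coefficient = 2
x_3 = 2.1250, f(x_3) = 0.119433, coefficient = 2
x_4 = 2.4167, f(x_4) = 0.089219, coefficient = 2
x_5 = 2.7083, f(x_5) = 0.066648, coefficient = 2
x_6 = 3.0000, f(x_6) = 0.049787, coefficient = 1

I ≈ (0.291667/2) × 1.634698 = 0.238393
Exact value: 0.236718
Error: 0.001676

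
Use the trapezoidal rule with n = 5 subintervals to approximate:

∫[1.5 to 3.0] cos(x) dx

f(x) = cos(x)
a = 1.5, b = 3.0, n = 5
h = (b - a)/n = 0.300000

Trapezoidal rule: (h/2)[f(x₀) + 2f(x₁) + 2f(x₂) + ... + f(xₙ)]

x_0 = 1.5000, f(x_0) = 0.070737, coefficient = 1
x_1 = 1.8000, f(x_1) = -0.227202, coefficient = 2
x_2 = 2.1000, f(x_2) = -0.504846, coefficient = 2
x_3 = 2.4000, f(x_3) = -0.737394, coefficient = 2
x_4 = 2.7000, f(x_4) = -0.904072, coefficient = 2
x_5 = 3.0000, f(x_5) = -0.989992, coefficient = 1

I ≈ (0.300000/2) × -5.666283 = -0.849943
Exact value: -0.856375
Error: 0.006432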